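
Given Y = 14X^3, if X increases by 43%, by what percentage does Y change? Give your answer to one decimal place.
192.4%

For Y = 14X^3:
If X → X(1 + 0.43)
Then Y → Y · (1 + 0.43)^3
     ≈ Y · 2.9242

Percentage change = ((1 + 0.43)^3 − 1) × 100% ≈ 192.4%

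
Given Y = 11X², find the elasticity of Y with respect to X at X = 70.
Elasticity = 2

Elasticity = (dY/dX) · (X/Y)

dY/dX = 22·X
At X = 70: dY/dX = 1540, Y = 53900

Elasticity = 1540 · (70 / 53900) = 2

Interpretation: for a small percentage change in X, the percentage change in Y is approximately 2.00 times as large.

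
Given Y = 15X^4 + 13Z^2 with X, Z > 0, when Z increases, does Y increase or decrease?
Y increases

Taking the partial derivative:
∂Y/∂Z = 26Z

∂Y/∂Z = 26Z > 0 (assuming positive values)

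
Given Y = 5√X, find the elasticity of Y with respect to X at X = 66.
Elasticity = 1/2

Elasticity = (dY/dX) · (X/Y)

dY/dX = 5/(2·√X)
At X = 66: dY/dX = 5·√66/132, Y = 5·√66

Elasticity = (5·√66/132) · (66 / (5·√66)) = 1/2

Interpretation: for a small percentage change in X, the percentage change in Y is approximately 0.50 times as large.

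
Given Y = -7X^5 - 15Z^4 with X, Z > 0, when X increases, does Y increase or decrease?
Y decreases

Taking the partial derivative:
∂Y/∂X = -35X^4

∂Y/∂X = -35X^4 < 0 (assuming positive values)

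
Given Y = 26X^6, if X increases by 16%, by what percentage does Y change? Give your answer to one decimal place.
143.6%

For Y = 26X^6:
If X → X(1 + 0.16)
Then Y → Y · (1 + 0.16)^6
     ≈ Y · 2.4364

Percentage change = ((1 + 0.16)^6 − 1) × 100% ≈ 143.6%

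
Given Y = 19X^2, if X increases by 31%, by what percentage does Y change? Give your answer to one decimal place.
71.6%

For Y = 19X^2:
If X → X(1 + 0.31)
Then Y → Y · (1 + 0.31)^2
     = Y · 1.7161

Percentage change = ((1 + 0.31)^2 − 1) × 100% ≈ 71.6%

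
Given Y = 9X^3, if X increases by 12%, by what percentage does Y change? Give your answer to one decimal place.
40.5%

For Y = 9X^3:
If X → X(1 + 0.12)
Then Y → Y · (1 + 0.12)^3
     ≈ Y · 1.4049

Percentage change = ((1 + 0.12)^3 − 1) × 100% ≈ 40.5%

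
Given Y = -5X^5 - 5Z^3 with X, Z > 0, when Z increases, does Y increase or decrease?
Y decreases

Taking the partial derivative:
∂Y/∂Z = -15Z^2

∂Y/∂Z = -15Z^2 < 0 (assuming positive values)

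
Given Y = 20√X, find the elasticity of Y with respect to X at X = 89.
Elasticity = 1/2

Elasticity = (dY/dX) · (X/Y)

dY/dX = 10/√X
At X = 89: dY/dX = 10·√89/89, Y = 20·√89

Elasticity = (10·√89/89) · (89 / (20·√89)) = 1/2

Interpretation: for a small percentage change in X, the percentage change in Y is approximately 0.50 times as large.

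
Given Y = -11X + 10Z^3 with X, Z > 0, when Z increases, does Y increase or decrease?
Y increases

Taking the partial derivative:
∂Y/∂Z = 30Z^2

∂Y/∂Z = 30Z^2 > 0 (assuming positive values)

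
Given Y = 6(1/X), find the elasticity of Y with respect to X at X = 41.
Elasticity = -1

Elasticity = (dY/dX) · (X/Y)

dY/dX = -6/X²
At X = 41: dY/dX = -6/1681, Y = 6/41

Elasticity = (-6/1681) · (41 / (6/41)) = -1

Interpretation: for a small percentage change in X, the percentage change in Y is approximately -1.00 times as large.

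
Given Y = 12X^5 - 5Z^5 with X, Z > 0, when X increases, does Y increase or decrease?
Y increases

Taking the partial derivative:
∂Y/∂X = 60X^4

∂Y/∂X = 60X^4 > 0 (assuming positive values)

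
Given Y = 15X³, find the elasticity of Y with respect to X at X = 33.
Elasticity = 3

Elasticity = (dY/dX) · (X/Y)

dY/dX = 45·X²
At X = 33: dY/dX = 49005, Y = 539055

Elasticity = 49005 · (33 / 539055) = 3

Interpretation: for a small percentage change in X, the percentage change in Y is approximately 3.00 times as large.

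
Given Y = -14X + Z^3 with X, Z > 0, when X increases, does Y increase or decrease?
Y decreases

Taking the partial derivative:
∂Y/∂X = -14

∂Y/∂X = -14 < 0 (assuming positive values)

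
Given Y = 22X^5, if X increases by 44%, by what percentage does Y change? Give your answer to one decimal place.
519.2%

For Y = 22X^5:
If X → X(1 + 0.44)
Then Y → Y · (1 + 0.44)^5
     ≈ Y · 6.1917

Percentage change = ((1 + 0.44)^5 − 1) × 100% ≈ 519.2%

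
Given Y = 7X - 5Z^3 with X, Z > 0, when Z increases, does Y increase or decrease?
Y decreases

Taking the partial derivative:
∂Y/∂Z = -15Z^2

∂Y/∂Z = -15Z^2 < 0 (assuming positive values)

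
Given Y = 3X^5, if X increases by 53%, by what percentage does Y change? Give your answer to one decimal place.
738.4%

For Y = 3X^5:
If X → X(1 + 0.53)
Then Y → Y · (1 + 0.53)^5
     ≈ Y · 8.3841

Percentage change = ((1 + 0.53)^5 − 1) × 100% ≈ 738.4%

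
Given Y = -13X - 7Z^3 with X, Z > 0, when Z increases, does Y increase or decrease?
Y decreases

Taking the partial derivative:
∂Y/∂Z = -21Z^2

∂Y/∂Z = -21Z^2 < 0 (assuming positive values)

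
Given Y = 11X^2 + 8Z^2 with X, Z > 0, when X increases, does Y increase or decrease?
Y increases

Taking the partial derivative:
∂Y/∂X = 22X

∂Y/∂X = 22X > 0 (assuming positive values)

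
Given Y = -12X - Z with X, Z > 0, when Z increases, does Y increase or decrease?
Y decreases

Taking the partial derivative:
∂Y/∂Z = -1

∂Y/∂Z = -1 < 0 (assuming positive values)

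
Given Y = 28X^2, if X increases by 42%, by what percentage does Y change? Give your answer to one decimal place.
101.6%

For Y = 28X^2:
If X → X(1 + 0.42)
Then Y → Y · (1 + 0.42)^2
     = Y · 2.0164

Percentage change = ((1 + 0.42)^2 − 1) × 100% ≈ 101.6%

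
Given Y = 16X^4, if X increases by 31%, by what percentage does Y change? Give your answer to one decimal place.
194.5%

For Y = 16X^4:
If X → X(1 + 0.31)
Then Y → Y · (1 + 0.31)^4
     ≈ Y · 2.9450

Percentage change = ((1 + 0.31)^4 − 1) × 100% ≈ 194.5%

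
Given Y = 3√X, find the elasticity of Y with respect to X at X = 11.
Elasticity = 1/2

Elasticity = (dY/dX) · (X/Y)

dY/dX = 3/(2·√X)
At X = 11: dY/dX = 3·√11/22, Y = 3·√11

Elasticity = (3·√11/22) · (11 / (3·√11)) = 1/2

Interpretation: for a small percentage change in X, the percentage change in Y is approximately 0.50 times as large.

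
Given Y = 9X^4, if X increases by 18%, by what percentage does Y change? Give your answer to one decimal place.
93.9%

For Y = 9X^4:
If X → X(1 + 0.18)
Then Y → Y · (1 + 0.18)^4
     ≈ Y · 1.9388

Percentage change = ((1 + 0.18)^4 − 1) × 100% ≈ 93.9%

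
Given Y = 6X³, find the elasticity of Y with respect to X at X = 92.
Elasticity = 3

Elasticity = (dY/dX) · (X/Y)

dY/dX = 18·X²
At X = 92: dY/dX = 152352, Y = 4672128

Elasticity = 152352 · (92 / 4672128) = 3

Interpretation: for a small percentage change in X, the percentage change in Y is approximately 3.00 times as large.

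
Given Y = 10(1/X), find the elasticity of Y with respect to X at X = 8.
Elasticity = -1

Elasticity = (dY/dX) · (X/Y)

dY/dX = -10/X²
At X = 8: dY/dX = -5/32, Y = 5/4

Elasticity = (-5/32) · (8 / (5/4)) = -1

Interpretation: for a small percentage change in X, the percentage change in Y is approximately -1.00 times as large.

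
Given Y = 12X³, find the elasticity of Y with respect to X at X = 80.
Elasticity = 3

Elasticity = (dY/dX) · (X/Y)

dY/dX = 36·X²
At X = 80: dY/dX = 230400, Y = 6144000

Elasticity = 230400 · (80 / 6144000) = 3

Interpretation: for a small percentage change in X, the percentage change in Y is approximately 3.00 times as large.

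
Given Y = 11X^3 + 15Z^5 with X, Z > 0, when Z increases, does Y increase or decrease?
Y increases

Taking the partial derivative:
∂Y/∂Z = 75Z^4

∂Y/∂Z = 75Z^4 > 0 (assuming positive values)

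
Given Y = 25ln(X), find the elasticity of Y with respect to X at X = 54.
Elasticity = 1/ln(54) ≈ 0.2507

Elasticity = (dY/dX) · (X/Y)

dY/dX = 25/X
At X = 54: dY/dX = 25/54, Y = 25·ln(54)

Elasticity = (25/54) · (54 / (25·ln(54))) = 1/ln(54) ≈ 0.2507

Interpretation: for a small percentage change in X, the percentage change in Y is approximately 0.25 times as large.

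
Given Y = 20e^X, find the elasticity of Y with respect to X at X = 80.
Elasticity = 80

Elasticity = (dY/dX) · (X/Y)

dY/dX = 20·e^X
At X = 80: dY/dX = 20·e^80, Y = 20·e^80

Elasticity = (20·e^80) · (80 / (20·e^80)) = 80

Interpretation: for a small percentage change in X, the percentage change in Y is approximately 80.00 times as large.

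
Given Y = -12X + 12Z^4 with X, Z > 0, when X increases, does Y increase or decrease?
Y decreases

Taking the partial derivative:
∂Y/∂X = -12

∂Y/∂X = -12 < 0 (assuming positive values)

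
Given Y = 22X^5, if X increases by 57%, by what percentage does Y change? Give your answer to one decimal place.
853.9%

For Y = 22X^5:
If X → X(1 + 0.57)
Then Y → Y · (1 + 0.57)^5
     ≈ Y · 9.5389

Percentage change = ((1 + 0.57)^5 − 1) × 100% ≈ 853.9%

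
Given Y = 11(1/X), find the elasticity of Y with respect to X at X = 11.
Elasticity = -1

Elasticity = (dY/dX) · (X/Y)

dY/dX = -11/X²
At X = 11: dY/dX = -1/11, Y = 1

Elasticity = (-1/11) · (11 / 1) = -1

Interpretation: for a small percentage change in X, the percentage change in Y is approximately -1.00 times as large.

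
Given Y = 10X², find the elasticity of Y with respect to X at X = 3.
Elasticity = 2

Elasticity = (dY/dX) · (X/Y)

dY/dX = 20·X
At X = 3: dY/dX = 60, Y = 90

Elasticity = 60 · (3 / 90) = 2

Interpretation: for a small percentage change in X, the percentage change in Y is approximately 2.00 times as large.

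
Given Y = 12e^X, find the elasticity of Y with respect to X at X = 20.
Elasticity = 20

Elasticity = (dY/dX) · (X/Y)

dY/dX = 12·e^X
At X = 20: dY/dX = 12·e^20, Y = 12·e^20

Elasticity = (12·e^20) · (20 / (12·e^20)) = 20

Interpretation: for a small percentage change in X, the percentage change in Y is approximately 20.00 times as large.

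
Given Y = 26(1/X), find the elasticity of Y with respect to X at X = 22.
Elasticity = -1

Elasticity = (dY/dX) · (X/Y)

dY/dX = -26/X²
At X = 22: dY/dX = -13/242, Y = 13/11

Elasticity = (-13/242) · (22 / (13/11)) = -1

Interpretation: for a small percentage change in X, the percentage change in Y is approximately -1.00 times as large.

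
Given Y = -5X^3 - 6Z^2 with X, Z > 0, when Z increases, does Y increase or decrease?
Y decreases

Taking the partial derivative:
∂Y/∂Z = -12Z

∂Y/∂Z = -12Z < 0 (assuming positive values)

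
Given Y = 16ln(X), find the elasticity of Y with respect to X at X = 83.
Elasticity = 1/ln(83) ≈ 0.2263

Elasticity = (dY/dX) · (X/Y)

dY/dX = 16/X
At X = 83: dY/dX = 16/83, Y = 16·ln(83)

Elasticity = (16/83) · (83 / (16·ln(83))) = 1/ln(83) ≈ 0.2263

Interpretation: for a small percentage change in X, the percentage change in Y is approximately 0.23 times as large.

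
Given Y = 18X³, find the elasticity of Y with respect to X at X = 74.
Elasticity = 3

Elasticity = (dY/dX) · (X/Y)

dY/dX = 54·X²
At X = 74: dY/dX = 295704, Y = 7294032

Elasticity = 295704 · (74 / 7294032) = 3

Interpretation: for a small percentage change in X, the percentage change in Y is approximately 3.00 times as large.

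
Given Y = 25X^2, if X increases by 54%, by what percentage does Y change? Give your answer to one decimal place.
137.2%

For Y = 25X^2:
If X → X(1 + 0.54)
Then Y → Y · (1 + 0.54)^2
     = Y · 2.3716

Percentage change = ((1 + 0.54)^2 − 1) × 100% ≈ 137.2%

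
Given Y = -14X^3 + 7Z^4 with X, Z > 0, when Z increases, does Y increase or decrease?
Y increases

Taking the partial derivative:
∂Y/∂Z = 28Z^3

∂Y/∂Z = 28Z^3 > 0 (assuming positive values)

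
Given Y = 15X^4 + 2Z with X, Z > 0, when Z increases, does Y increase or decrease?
Y increases

Taking the partial derivative:
∂Y/∂Z = 2

∂Y/∂Z = 2 > 0 (assuming positive values)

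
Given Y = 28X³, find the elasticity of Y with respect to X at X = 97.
Elasticity = 3

Elasticity = (dY/dX) · (X/Y)

dY/dX = 84·X²
At X = 97: dY/dX = 790356, Y = 25554844

Elasticity = 790356 · (97 / 25554844) = 3

Interpretation: for a small percentage change in X, the percentage change in Y is approximately 3.00 times as large.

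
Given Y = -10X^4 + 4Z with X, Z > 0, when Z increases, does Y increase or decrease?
Y increases

Taking the partial derivative:
∂Y/∂Z = 4

∂Y/∂Z = 4 > 0 (assuming positive values)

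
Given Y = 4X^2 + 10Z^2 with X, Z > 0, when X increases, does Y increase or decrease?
Y increases

Taking the partial derivative:
∂Y/∂X = 8X

∂Y/∂X = 8X > 0 (assuming positive values)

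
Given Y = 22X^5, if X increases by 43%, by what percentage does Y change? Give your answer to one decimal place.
498.0%

For Y = 22X^5:
If X → X(1 + 0.43)
Then Y → Y · (1 + 0.43)^5
     ≈ Y · 5.9797

Percentage change = ((1 + 0.43)^5 − 1) × 100% ≈ 498.0%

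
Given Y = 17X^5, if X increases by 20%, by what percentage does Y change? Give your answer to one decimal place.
148.8%

For Y = 17X^5:
If X → X(1 + 0.2)
Then Y → Y · (1 + 0.2)^5
     ≈ Y · 2.4883

Percentage change = ((1 + 0.2)^5 − 1) × 100% ≈ 148.8%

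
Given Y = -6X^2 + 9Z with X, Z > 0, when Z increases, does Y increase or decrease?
Y increases

Taking the partial derivative:
∂Y/∂Z = 9

∂Y/∂Z = 9 > 0 (assuming positive values)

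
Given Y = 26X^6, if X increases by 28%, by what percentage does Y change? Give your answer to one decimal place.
339.8%

For Y = 26X^6:
If X → X(1 + 0.28)
Then Y → Y · (1 + 0.28)^6
     ≈ Y · 4.3980

Percentage change = ((1 + 0.28)^6 − 1) × 100% ≈ 339.8%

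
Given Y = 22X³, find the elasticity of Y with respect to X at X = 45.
Elasticity = 3

Elasticity = (dY/dX) · (X/Y)

dY/dX = 66·X²
At X = 45: dY/dX = 133650, Y = 2004750

Elasticity = 133650 · (45 / 2004750) = 3

Interpretation: for a small percentage change in X, the percentage change in Y is approximately 3.00 times as large.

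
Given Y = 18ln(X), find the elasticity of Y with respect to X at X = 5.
Elasticity = 1/ln(5) ≈ 0.6213

Elasticity = (dY/dX) · (X/Y)

dY/dX = 18/X
At X = 5: dY/dX = 18/5, Y = 18·ln(5)

Elasticity = (18/5) · (5 / (18·ln(5))) = 1/ln(5) ≈ 0.6213

Interpretation: for a small percentage change in X, the percentage change in Y is approximately 0.62 times as large.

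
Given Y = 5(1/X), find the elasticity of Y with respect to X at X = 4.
Elasticity = -1

Elasticity = (dY/dX) · (X/Y)

dY/dX = -5/X²
At X = 4: dY/dX = -5/16, Y = 5/4

Elasticity = (-5/16) · (4 / (5/4)) = -1

Interpretation: for a small percentage change in X, the percentage change in Y is approximately -1.00 times as large.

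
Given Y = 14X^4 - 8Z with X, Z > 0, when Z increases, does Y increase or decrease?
Y decreases

Taking the partial derivative:
∂Y/∂Z = -8

∂Y/∂Z = -8 < 0 (assuming positive values)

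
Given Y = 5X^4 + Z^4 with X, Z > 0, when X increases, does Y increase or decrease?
Y increases

Taking the partial derivative:
∂Y/∂X = 20X^3

∂Y/∂X = 20X^3 > 0 (assuming positive values)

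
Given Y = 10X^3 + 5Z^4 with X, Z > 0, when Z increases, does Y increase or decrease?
Y increases

Taking the partial derivative:
∂Y/∂Z = 20Z^3

∂Y/∂Z = 20Z^3 > 0 (assuming positive values)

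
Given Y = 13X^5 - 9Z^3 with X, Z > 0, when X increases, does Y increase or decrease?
Y increases

Taking the partial derivative:
∂Y/∂X = 65X^4

∂Y/∂X = 65X^4 > 0 (assuming positive values)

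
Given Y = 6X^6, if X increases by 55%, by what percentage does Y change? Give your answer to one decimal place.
1286.7%

For Y = 6X^6:
If X → X(1 + 0.55)
Then Y → Y · (1 + 0.55)^6
     ≈ Y · 13.8672

Percentage change = ((1 + 0.55)^6 − 1) × 100% ≈ 1286.7%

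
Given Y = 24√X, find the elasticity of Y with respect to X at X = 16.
Elasticity = 1/2

Elasticity = (dY/dX) · (X/Y)

dY/dX = 12/√X
At X = 16: dY/dX = 3, Y = 96

Elasticity = 3 · (16 / 96) = 1/2

Interpretation: for a small percentage change in X, the percentage change in Y is approximately 0.50 times as large.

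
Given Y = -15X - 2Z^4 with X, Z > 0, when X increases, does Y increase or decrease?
Y decreases

Taking the partial derivative:
∂Y/∂X = -15

∂Y/∂X = -15 < 0 (assuming positive values)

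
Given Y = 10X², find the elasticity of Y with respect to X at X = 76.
Elasticity = 2

Elasticity = (dY/dX) · (X/Y)

dY/dX = 20·X
At X = 76: dY/dX = 1520, Y = 57760

Elasticity = 1520 · (76 / 57760) = 2

Interpretation: for a small percentage change in X, the percentage change in Y is approximately 2.00 times as large.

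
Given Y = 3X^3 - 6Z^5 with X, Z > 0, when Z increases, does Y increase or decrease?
Y decreases

Taking the partial derivative:
∂Y/∂Z = -30Z^4

∂Y/∂Z = -30Z^4 < 0 (assuming positive values)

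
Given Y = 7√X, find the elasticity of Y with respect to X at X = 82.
Elasticity = 1/2

Elasticity = (dY/dX) · (X/Y)

dY/dX = 7/(2·√X)
At X = 82: dY/dX = 7·√82/164, Y = 7·√82

Elasticity = (7·√82/164) · (82 / (7·√82)) = 1/2

Interpretation: for a small percentage change in X, the percentage change in Y is approximately 0.50 times as large.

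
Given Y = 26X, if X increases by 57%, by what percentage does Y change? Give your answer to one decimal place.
57.0%

For Y = 26X:
If X → X(1 + 0.57)
Then Y → Y · (1 + 0.57)^1
     = Y · 1.5700

Percentage change = ((1 + 0.57)^1 − 1) × 100% = 57.0%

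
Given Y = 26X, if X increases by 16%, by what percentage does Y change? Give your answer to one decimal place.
16.0%

For Y = 26X:
If X → X(1 + 0.16)
Then Y → Y · (1 + 0.16)^1
     = Y · 1.1600

Percentage change = ((1 + 0.16)^1 − 1) × 100% = 16.0%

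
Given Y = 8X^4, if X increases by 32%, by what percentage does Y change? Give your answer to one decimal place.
203.6%

For Y = 8X^4:
If X → X(1 + 0.32)
Then Y → Y · (1 + 0.32)^4
     ≈ Y · 3.0360

Percentage change = ((1 + 0.32)^4 − 1) × 100% ≈ 203.6%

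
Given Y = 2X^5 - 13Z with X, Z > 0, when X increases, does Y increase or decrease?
Y increases

Taking the partial derivative:
∂Y/∂X = 10X^4

∂Y/∂X = 10X^4 > 0 (assuming positive values)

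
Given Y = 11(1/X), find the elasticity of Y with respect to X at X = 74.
Elasticity = -1

Elasticity = (dY/dX) · (X/Y)

dY/dX = -11/X²
At X = 74: dY/dX = -11/5476, Y = 11/74

Elasticity = (-11/5476) · (74 / (11/74)) = -1

Interpretation: for a small percentage change in X, the percentage change in Y is approximately -1.00 times as large.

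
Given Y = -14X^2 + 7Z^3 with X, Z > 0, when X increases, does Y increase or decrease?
Y decreases

Taking the partial derivative:
∂Y/∂X = -28X

∂Y/∂X = -28X < 0 (assuming positive values)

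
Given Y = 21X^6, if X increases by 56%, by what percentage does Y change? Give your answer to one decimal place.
1341.3%

For Y = 21X^6:
If X → X(1 + 0.56)
Then Y → Y · (1 + 0.56)^6
     ≈ Y · 14.4128

Percentage change = ((1 + 0.56)^6 − 1) × 100% ≈ 1341.3%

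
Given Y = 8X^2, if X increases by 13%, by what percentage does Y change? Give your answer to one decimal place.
27.7%

For Y = 8X^2:
If X → X(1 + 0.13)
Then Y → Y · (1 + 0.13)^2
     = Y · 1.2769

Percentage change = ((1 + 0.13)^2 − 1) × 100% ≈ 27.7%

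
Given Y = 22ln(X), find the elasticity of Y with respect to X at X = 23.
Elasticity = 1/ln(23) ≈ 0.3189

Elasticity = (dY/dX) · (X/Y)

dY/dX = 22/X
At X = 23: dY/dX = 22/23, Y = 22·ln(23)

Elasticity = (22/23) · (23 / (22·ln(23))) = 1/ln(23) ≈ 0.3189

Interpretation: for a small percentage change in X, the percentage change in Y is approximately 0.32 times as large.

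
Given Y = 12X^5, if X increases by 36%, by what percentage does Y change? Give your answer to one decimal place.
365.3%

For Y = 12X^5:
If X → X(1 + 0.36)
Then Y → Y · (1 + 0.36)^5
     ≈ Y · 4.6526

Percentage change = ((1 + 0.36)^5 − 1) × 100% ≈ 365.3%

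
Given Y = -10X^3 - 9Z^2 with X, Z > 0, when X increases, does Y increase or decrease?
Y decreases

Taking the partial derivative:
∂Y/∂X = -30X^2

∂Y/∂X = -30X^2 < 0 (assuming positive values)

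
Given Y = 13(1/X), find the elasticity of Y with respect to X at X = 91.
Elasticity = -1

Elasticity = (dY/dX) · (X/Y)

dY/dX = -13/X²
At X = 91: dY/dX = -1/637, Y = 1/7

Elasticity = (-1/637) · (91 / (1/7)) = -1

Interpretation: for a small percentage change in X, the percentage change in Y is approximately -1.00 times as large.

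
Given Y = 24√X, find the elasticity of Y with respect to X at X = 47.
Elasticity = 1/2

Elasticity = (dY/dX) · (X/Y)

dY/dX = 12/√X
At X = 47: dY/dX = 12·√47/47, Y = 24·√47

Elasticity = (12·√47/47) · (47 / (24·√47)) = 1/2

Interpretation: for a small percentage change in X, the percentage change in Y is approximately 0.50 times as large.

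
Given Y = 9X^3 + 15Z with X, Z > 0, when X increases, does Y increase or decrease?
Y increases

Taking the partial derivative:
∂Y/∂X = 27X^2

∂Y/∂X = 27X^2 > 0 (assuming positive values)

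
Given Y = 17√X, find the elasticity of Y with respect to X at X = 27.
Elasticity = 1/2

Elasticity = (dY/dX) · (X/Y)

dY/dX = 17/(2·√X)
At X = 27: dY/dX = 17·√3/18, Y = 51·√3

Elasticity = (17·√3/18) · (27 / (51·√3)) = 1/2

Interpretation: for a small percentage change in X, the percentage change in Y is approximately 0.50 times as large.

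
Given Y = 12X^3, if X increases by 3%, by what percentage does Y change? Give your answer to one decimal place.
9.3%

For Y = 12X^3:
If X → X(1 + 0.03)
Then Y → Y · (1 + 0.03)^3
     ≈ Y · 1.0927

Percentage change = ((1 + 0.03)^3 − 1) × 100% ≈ 9.3%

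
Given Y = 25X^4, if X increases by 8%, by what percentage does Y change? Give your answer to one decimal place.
36.0%

For Y = 25X^4:
If X → X(1 + 0.08)
Then Y → Y · (1 + 0.08)^4
     ≈ Y · 1.3605

Percentage change = ((1 + 0.08)^4 − 1) × 100% ≈ 36.0%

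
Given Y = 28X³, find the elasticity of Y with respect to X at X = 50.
Elasticity = 3

Elasticity = (dY/dX) · (X/Y)

dY/dX = 84·X²
At X = 50: dY/dX = 210000, Y = 3500000

Elasticity = 210000 · (50 / 3500000) = 3

Interpretation: for a small percentage change in X, the percentage change in Y is approximately 3.00 times as large.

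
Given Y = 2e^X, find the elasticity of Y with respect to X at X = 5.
Elasticity = 5

Elasticity = (dY/dX) · (X/Y)

dY/dX = 2·e^X
At X = 5: dY/dX = 2·e^5, Y = 2·e^5

Elasticity = (2·e^5) · (5 / (2·e^5)) = 5

Interpretation: for a small percentage change in X, the percentage change in Y is approximately 5.00 times as large.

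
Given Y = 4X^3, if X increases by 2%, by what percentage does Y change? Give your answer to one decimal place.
6.1%

For Y = 4X^3:
If X → X(1 + 0.02)
Then Y → Y · (1 + 0.02)^3
     ≈ Y · 1.0612

Percentage change = ((1 + 0.02)^3 − 1) × 100% ≈ 6.1%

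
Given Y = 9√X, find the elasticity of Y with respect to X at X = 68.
Elasticity = 1/2

Elasticity = (dY/dX) · (X/Y)

dY/dX = 9/(2·√X)
At X = 68: dY/dX = 9·√17/68, Y = 18·√17

Elasticity = (9·√17/68) · (68 / (18·√17)) = 1/2

Interpretation: for a small percentage change in X, the percentage change in Y is approximately 0.50 times as large.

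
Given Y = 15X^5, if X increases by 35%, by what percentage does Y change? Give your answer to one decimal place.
348.4%

For Y = 15X^5:
If X → X(1 + 0.35)
Then Y → Y · (1 + 0.35)^5
     ≈ Y · 4.4840

Percentage change = ((1 + 0.35)^5 − 1) × 100% ≈ 348.4%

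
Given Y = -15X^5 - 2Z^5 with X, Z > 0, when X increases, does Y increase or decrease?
Y decreases

Taking the partial derivative:
∂Y/∂X = -75X^4

∂Y/∂X = -75X^4 < 0 (assuming positive values)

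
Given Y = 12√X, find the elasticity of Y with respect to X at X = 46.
Elasticity = 1/2

Elasticity = (dY/dX) · (X/Y)

dY/dX = 6/√X
At X = 46: dY/dX = 3·√46/23, Y = 12·√46

Elasticity = (3·√46/23) · (46 / (12·√46)) = 1/2

Interpretation: for a small percentage change in X, the percentage change in Y is approximately 0.50 times as large.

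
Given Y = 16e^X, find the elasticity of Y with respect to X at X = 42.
Elasticity = 42

Elasticity = (dY/dX) · (X/Y)

dY/dX = 16·e^X
At X = 42: dY/dX = 16·e^42, Y = 16·e^42

Elasticity = (16·e^42) · (42 / (16·e^42)) = 42

Interpretation: for a small percentage change in X, the percentage change in Y is approximately 42.00 times as large.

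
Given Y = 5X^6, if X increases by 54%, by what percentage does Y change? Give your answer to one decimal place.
1233.9%

For Y = 5X^6:
If X → X(1 + 0.54)
Then Y → Y · (1 + 0.54)^6
     ≈ Y · 13.3390

Percentage change = ((1 + 0.54)^6 − 1) × 100% ≈ 1233.9%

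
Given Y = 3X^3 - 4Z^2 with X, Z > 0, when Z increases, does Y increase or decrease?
Y decreases

Taking the partial derivative:
∂Y/∂Z = -8Z

∂Y/∂Z = -8Z < 0 (assuming positive values)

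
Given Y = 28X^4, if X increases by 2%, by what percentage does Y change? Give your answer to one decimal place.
8.2%

For Y = 28X^4:
If X → X(1 + 0.02)
Then Y → Y · (1 + 0.02)^4
     ≈ Y · 1.0824

Percentage change = ((1 + 0.02)^4 − 1) × 100% ≈ 8.2%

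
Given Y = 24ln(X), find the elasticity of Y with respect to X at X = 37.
Elasticity = 1/ln(37) ≈ 0.2769

Elasticity = (dY/dX) · (X/Y)

dY/dX = 24/X
At X = 37: dY/dX = 24/37, Y = 24·ln(37)

Elasticity = (24/37) · (37 / (24·ln(37))) = 1/ln(37) ≈ 0.2769

Interpretation: for a small percentage change in X, the percentage change in Y is approximately 0.28 times as large.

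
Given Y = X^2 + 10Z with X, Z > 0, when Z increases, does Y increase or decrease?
Y increases

Taking the partial derivative:
∂Y/∂Z = 10

∂Y/∂Z = 10 > 0 (assuming positive values)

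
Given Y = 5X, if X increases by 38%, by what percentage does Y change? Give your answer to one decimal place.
38.0%

For Y = 5X:
If X → X(1 + 0.38)
Then Y → Y · (1 + 0.38)^1
     = Y · 1.3800

Percentage change = ((1 + 0.38)^1 − 1) × 100% = 38.0%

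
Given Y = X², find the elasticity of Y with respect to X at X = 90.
Elasticity = 2

Elasticity = (dY/dX) · (X/Y)

dY/dX = 2·X
At X = 90: dY/dX = 180, Y = 8100

Elasticity = 180 · (90 / 8100) = 2

Interpretation: for a small percentage change in X, the percentage change in Y is approximately 2.00 times as large.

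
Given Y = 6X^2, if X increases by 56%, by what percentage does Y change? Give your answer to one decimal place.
143.4%

For Y = 6X^2:
If X → X(1 + 0.56)
Then Y → Y · (1 + 0.56)^2
     = Y · 2.4336

Percentage change = ((1 + 0.56)^2 − 1) × 100% ≈ 143.4%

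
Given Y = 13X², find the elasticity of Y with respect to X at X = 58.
Elasticity = 2

Elasticity = (dY/dX) · (X/Y)

dY/dX = 26·X
At X = 58: dY/dX = 1508, Y = 43732

Elasticity = 1508 · (58 / 43732) = 2

Interpretation: for a small percentage change in X, the percentage change in Y is approximately 2.00 times as large.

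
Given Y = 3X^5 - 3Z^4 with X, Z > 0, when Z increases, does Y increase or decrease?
Y decreases

Taking the partial derivative:
∂Y/∂Z = -12Z^3

∂Y/∂Z = -12Z^3 < 0 (assuming positive values)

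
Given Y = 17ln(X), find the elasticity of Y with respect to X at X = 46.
Elasticity = 1/ln(46) ≈ 0.2612

Elasticity = (dY/dX) · (X/Y)

dY/dX = 17/X
At X = 46: dY/dX = 17/46, Y = 17·ln(46)

Elasticity = (17/46) · (46 / (17·ln(46))) = 1/ln(46) ≈ 0.2612

Interpretation: for a small percentage change in X, the percentage change in Y is approximately 0.26 times as large.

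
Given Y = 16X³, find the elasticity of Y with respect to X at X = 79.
Elasticity = 3

Elasticity = (dY/dX) · (X/Y)

dY/dX = 48·X²
At X = 79: dY/dX = 299568, Y = 7888624

Elasticity = 299568 · (79 / 7888624) = 3

Interpretation: for a small percentage change in X, the percentage change in Y is approximately 3.00 times as large.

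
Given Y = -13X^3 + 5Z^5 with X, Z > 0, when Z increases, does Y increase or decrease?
Y increases

Taking the partial derivative:
∂Y/∂Z = 25Z^4

∂Y/∂Z = 25Z^4 > 0 (assuming positive values)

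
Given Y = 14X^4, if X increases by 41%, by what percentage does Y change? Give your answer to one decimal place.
295.3%

For Y = 14X^4:
If X → X(1 + 0.41)
Then Y → Y · (1 + 0.41)^4
     ≈ Y · 3.9525

Percentage change = ((1 + 0.41)^4 − 1) × 100% ≈ 295.3%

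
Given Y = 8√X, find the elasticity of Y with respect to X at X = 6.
Elasticity = 1/2

Elasticity = (dY/dX) · (X/Y)

dY/dX = 4/√X
At X = 6: dY/dX = 2·√6/3, Y = 8·√6

Elasticity = (2·√6/3) · (6 / (8·√6)) = 1/2

Interpretation: for a small percentage change in X, the percentage change in Y is approximately 0.50 times as large.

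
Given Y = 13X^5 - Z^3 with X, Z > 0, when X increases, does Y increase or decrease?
Y increases

Taking the partial derivative:
∂Y/∂X = 65X^4

∂Y/∂X = 65X^4 > 0 (assuming positive values)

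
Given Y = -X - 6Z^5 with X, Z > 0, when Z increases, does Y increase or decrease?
Y decreases

Taking the partial derivative:
∂Y/∂Z = -30Z^4

∂Y/∂Z = -30Z^4 < 0 (assuming positive values)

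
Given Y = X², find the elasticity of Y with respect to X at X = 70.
Elasticity = 2

Elasticity = (dY/dX) · (X/Y)

dY/dX = 2·X
At X = 70: dY/dX = 140, Y = 4900

Elasticity = 140 · (70 / 4900) = 2

Interpretation: for a small percentage change in X, the percentage change in Y is approximately 2.00 times as large.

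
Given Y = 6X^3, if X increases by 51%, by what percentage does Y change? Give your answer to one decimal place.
244.3%

For Y = 6X^3:
If X → X(1 + 0.51)
Then Y → Y · (1 + 0.51)^3
     ≈ Y · 3.4430

Percentage change = ((1 + 0.51)^3 − 1) × 100% ≈ 244.3%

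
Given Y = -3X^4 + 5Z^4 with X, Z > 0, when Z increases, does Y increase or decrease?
Y increases

Taking the partial derivative:
∂Y/∂Z = 20Z^3

∂Y/∂Z = 20Z^3 > 0 (assuming positive values)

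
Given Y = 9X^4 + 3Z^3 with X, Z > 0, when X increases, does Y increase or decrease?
Y increases

Taking the partial derivative:
∂Y/∂X = 36X^3

∂Y/∂X = 36X^3 > 0 (assuming positive values)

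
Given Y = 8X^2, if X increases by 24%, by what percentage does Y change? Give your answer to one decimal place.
53.8%

For Y = 8X^2:
If X → X(1 + 0.24)
Then Y → Y · (1 + 0.24)^2
     = Y · 1.5376

Percentage change = ((1 + 0.24)^2 − 1) × 100% ≈ 53.8%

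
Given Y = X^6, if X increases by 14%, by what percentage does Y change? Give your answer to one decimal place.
119.5%

For Y = X^6:
If X → X(1 + 0.14)
Then Y → Y · (1 + 0.14)^6
     ≈ Y · 2.1950

Percentage change = ((1 + 0.14)^6 − 1) × 100% ≈ 119.5%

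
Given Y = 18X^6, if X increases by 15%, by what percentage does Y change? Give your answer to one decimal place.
131.3%

For Y = 18X^6:
If X → X(1 + 0.15)
Then Y → Y · (1 + 0.15)^6
     ≈ Y · 2.3131

Percentage change = ((1 + 0.15)^6 − 1) × 100% ≈ 131.3%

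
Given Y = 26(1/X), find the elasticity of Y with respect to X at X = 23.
Elasticity = -1

Elasticity = (dY/dX) · (X/Y)

dY/dX = -26/X²
At X = 23: dY/dX = -26/529, Y = 26/23

Elasticity = (-26/529) · (23 / (26/23)) = -1

Interpretation: for a small percentage change in X, the percentage change in Y is approximately -1.00 times as large.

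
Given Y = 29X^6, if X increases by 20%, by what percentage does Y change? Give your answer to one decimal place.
198.6%

For Y = 29X^6:
If X → X(1 + 0.2)
Then Y → Y · (1 + 0.2)^6
     ≈ Y · 2.9860

Percentage change = ((1 + 0.2)^6 − 1) × 100% ≈ 198.6%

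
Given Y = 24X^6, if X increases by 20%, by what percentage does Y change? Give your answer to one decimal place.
198.6%

For Y = 24X^6:
If X → X(1 + 0.2)
Then Y → Y · (1 + 0.2)^6
     ≈ Y · 2.9860

Percentage change = ((1 + 0.2)^6 − 1) × 100% ≈ 198.6%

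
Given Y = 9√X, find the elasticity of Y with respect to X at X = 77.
Elasticity = 1/2

Elasticity = (dY/dX) · (X/Y)

dY/dX = 9/(2·√X)
At X = 77: dY/dX = 9·√77/154, Y = 9·√77

Elasticity = (9·√77/154) · (77 / (9·√77)) = 1/2

Interpretation: for a small percentage change in X, the percentage change in Y is approximately 0.50 times as large.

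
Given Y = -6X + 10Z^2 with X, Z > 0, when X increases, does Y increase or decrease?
Y decreases

Taking the partial derivative:
∂Y/∂X = -6

∂Y/∂X = -6 < 0 (assuming positive values)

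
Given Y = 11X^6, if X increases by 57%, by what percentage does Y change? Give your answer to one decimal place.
1397.6%

For Y = 11X^6:
If X → X(1 + 0.57)
Then Y → Y · (1 + 0.57)^6
     ≈ Y · 14.9761

Percentage change = ((1 + 0.57)^6 − 1) × 100% ≈ 1397.6%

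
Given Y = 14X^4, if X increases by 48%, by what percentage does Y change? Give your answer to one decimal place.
379.8%

For Y = 14X^4:
If X → X(1 + 0.48)
Then Y → Y · (1 + 0.48)^4
     ≈ Y · 4.7979

Percentage change = ((1 + 0.48)^4 − 1) × 100% ≈ 379.8%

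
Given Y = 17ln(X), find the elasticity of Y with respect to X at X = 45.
Elasticity = 1/ln(45) ≈ 0.2627

Elasticity = (dY/dX) · (X/Y)

dY/dX = 17/X
At X = 45: dY/dX = 17/45, Y = 17·ln(45)

Elasticity = (17/45) · (45 / (17·ln(45))) = 1/ln(45) ≈ 0.2627

Interpretation: for a small percentage change in X, the percentage change in Y is approximately 0.26 times as large.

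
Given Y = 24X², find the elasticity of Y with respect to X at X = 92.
Elasticity = 2

Elasticity = (dY/dX) · (X/Y)

dY/dX = 48·X
At X = 92: dY/dX = 4416, Y = 203136

Elasticity = 4416 · (92 / 203136) = 2

Interpretation: for a small percentage change in X, the percentage change in Y is approximately 2.00 times as large.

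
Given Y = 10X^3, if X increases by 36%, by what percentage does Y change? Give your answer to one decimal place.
151.5%

For Y = 10X^3:
If X → X(1 + 0.36)
Then Y → Y · (1 + 0.36)^3
     ≈ Y · 2.5155

Percentage change = ((1 + 0.36)^3 − 1) × 100% ≈ 151.5%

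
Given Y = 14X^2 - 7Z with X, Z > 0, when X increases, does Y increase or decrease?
Y increases

Taking the partial derivative:
∂Y/∂X = 28X

∂Y/∂X = 28X > 0 (assuming positive values)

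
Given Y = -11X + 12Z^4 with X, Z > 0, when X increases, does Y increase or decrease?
Y decreases

Taking the partial derivative:
∂Y/∂X = -11

∂Y/∂X = -11 < 0 (assuming positive values)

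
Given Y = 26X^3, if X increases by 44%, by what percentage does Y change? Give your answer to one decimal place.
198.6%

For Y = 26X^3:
If X → X(1 + 0.44)
Then Y → Y · (1 + 0.44)^3
     ≈ Y · 2.9860

Percentage change = ((1 + 0.44)^3 − 1) × 100% ≈ 198.6%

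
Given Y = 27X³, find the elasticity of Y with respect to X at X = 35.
Elasticity = 3

Elasticity = (dY/dX) · (X/Y)

dY/dX = 81·X²
At X = 35: dY/dX = 99225, Y = 1157625

Elasticity = 99225 · (35 / 1157625) = 3

Interpretation: for a small percentage change in X, the percentage change in Y is approximately 3.00 times as large.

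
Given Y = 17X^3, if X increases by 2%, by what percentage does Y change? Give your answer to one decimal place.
6.1%

For Y = 17X^3:
If X → X(1 + 0.02)
Then Y → Y · (1 + 0.02)^3
     ≈ Y · 1.0612

Percentage change = ((1 + 0.02)^3 − 1) × 100% ≈ 6.1%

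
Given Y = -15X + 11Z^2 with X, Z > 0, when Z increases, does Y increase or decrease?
Y increases

Taking the partial derivative:
∂Y/∂Z = 22Z

∂Y/∂Z = 22Z > 0 (assuming positive values)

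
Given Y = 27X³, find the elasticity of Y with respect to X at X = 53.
Elasticity = 3

Elasticity = (dY/dX) · (X/Y)

dY/dX = 81·X²
At X = 53: dY/dX = 227529, Y = 4019679

Elasticity = 227529 · (53 / 4019679) = 3

Interpretation: for a small percentage change in X, the percentage change in Y is approximately 3.00 times as large.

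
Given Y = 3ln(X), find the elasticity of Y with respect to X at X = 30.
Elasticity = 1/ln(30) ≈ 0.2940

Elasticity = (dY/dX) · (X/Y)

dY/dX = 3/X
At X = 30: dY/dX = 1/10, Y = 3·ln(30)

Elasticity = (1/10) · (30 / (3·ln(30))) = 1/ln(30) ≈ 0.2940

Interpretation: for a small percentage change in X, the percentage change in Y is approximately 0.29 times as large.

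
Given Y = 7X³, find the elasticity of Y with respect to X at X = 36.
Elasticity = 3

Elasticity = (dY/dX) · (X/Y)

dY/dX = 21·X²
At X = 36: dY/dX = 27216, Y = 326592

Elasticity = 27216 · (36 / 326592) = 3

Interpretation: for a small percentage change in X, the percentage change in Y is approximately 3.00 times as large.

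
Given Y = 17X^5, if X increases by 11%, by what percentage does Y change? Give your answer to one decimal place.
68.5%

For Y = 17X^5:
If X → X(1 + 0.11)
Then Y → Y · (1 + 0.11)^5
     ≈ Y · 1.6851

Percentage change = ((1 + 0.11)^5 − 1) × 100% ≈ 68.5%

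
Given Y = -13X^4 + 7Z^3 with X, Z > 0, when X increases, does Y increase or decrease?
Y decreases

Taking the partial derivative:
∂Y/∂X = -52X^3

∂Y/∂X = -52X^3 < 0 (assuming positive values)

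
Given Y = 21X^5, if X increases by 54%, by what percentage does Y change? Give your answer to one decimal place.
766.2%

For Y = 21X^5:
If X → X(1 + 0.54)
Then Y → Y · (1 + 0.54)^5
     ≈ Y · 8.6617

Percentage change = ((1 + 0.54)^5 − 1) × 100% ≈ 766.2%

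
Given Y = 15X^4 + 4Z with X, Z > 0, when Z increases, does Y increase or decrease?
Y increases

Taking the partial derivative:
∂Y/∂Z = 4

∂Y/∂Z = 4 > 0 (assuming positive values)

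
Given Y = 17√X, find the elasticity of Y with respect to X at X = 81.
Elasticity = 1/2

Elasticity = (dY/dX) · (X/Y)

dY/dX = 17/(2·√X)
At X = 81: dY/dX = 17/18, Y = 153

Elasticity = (17/18) · (81 / 153) = 1/2

Interpretation: for a small percentage change in X, the percentage change in Y is approximately 0.50 times as large.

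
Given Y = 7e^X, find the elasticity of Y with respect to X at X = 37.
Elasticity = 37

Elasticity = (dY/dX) · (X/Y)

dY/dX = 7·e^X
At X = 37: dY/dX = 7·e^37, Y = 7·e^37

Elasticity = (7·e^37) · (37 / (7·e^37)) = 37

Interpretation: for a small percentage change in X, the percentage change in Y is approximately 37.00 times as large.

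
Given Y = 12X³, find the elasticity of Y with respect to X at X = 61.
Elasticity = 3

Elasticity = (dY/dX) · (X/Y)

dY/dX = 36·X²
At X = 61: dY/dX = 133956, Y = 2723772

Elasticity = 133956 · (61 / 2723772) = 3

Interpretation: for a small percentage change in X, the percentage change in Y is approximately 3.00 times as large.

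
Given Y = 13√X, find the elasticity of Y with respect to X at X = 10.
Elasticity = 1/2

Elasticity = (dY/dX) · (X/Y)

dY/dX = 13/(2·√X)
At X = 10: dY/dX = 13·√10/20, Y = 13·√10

Elasticity = (13·√10/20) · (10 / (13·√10)) = 1/2

Interpretation: for a small percentage change in X, the percentage change in Y is approximately 0.50 times as large.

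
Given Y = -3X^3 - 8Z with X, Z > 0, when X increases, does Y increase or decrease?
Y decreases

Taking the partial derivative:
∂Y/∂X = -9X^2

∂Y/∂X = -9X^2 < 0 (assuming positive values)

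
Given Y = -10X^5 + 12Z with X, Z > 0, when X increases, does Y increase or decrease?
Y decreases

Taking the partial derivative:
∂Y/∂X = -50X^4

∂Y/∂X = -50X^4 < 0 (assuming positive values)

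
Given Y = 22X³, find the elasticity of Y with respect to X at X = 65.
Elasticity = 3

Elasticity = (dY/dX) · (X/Y)

dY/dX = 66·X²
At X = 65: dY/dX = 278850, Y = 6041750

Elasticity = 278850 · (65 / 6041750) = 3

Interpretation: for a small percentage change in X, the percentage change in Y is approximately 3.00 times as large.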